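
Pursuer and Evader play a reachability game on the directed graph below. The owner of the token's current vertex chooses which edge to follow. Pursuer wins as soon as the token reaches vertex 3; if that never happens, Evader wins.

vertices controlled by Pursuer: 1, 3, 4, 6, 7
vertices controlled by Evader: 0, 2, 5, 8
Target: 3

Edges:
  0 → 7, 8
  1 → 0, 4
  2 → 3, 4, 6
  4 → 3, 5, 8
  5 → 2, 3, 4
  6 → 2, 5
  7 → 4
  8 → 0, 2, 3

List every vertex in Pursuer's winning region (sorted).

1, 3, 4, 7

A0 = {3}
A1: add {4} — 4 (Pursuer) has 4→3.
A2: add {1, 7} — 1 (Pursuer) has 1→4; 7 (Pursuer) has 7→4.
A3 = A2; e.g. 0 (Evader) can still go to 8. Fixed point.
Pursuer's winning region = {1, 3, 4, 7}.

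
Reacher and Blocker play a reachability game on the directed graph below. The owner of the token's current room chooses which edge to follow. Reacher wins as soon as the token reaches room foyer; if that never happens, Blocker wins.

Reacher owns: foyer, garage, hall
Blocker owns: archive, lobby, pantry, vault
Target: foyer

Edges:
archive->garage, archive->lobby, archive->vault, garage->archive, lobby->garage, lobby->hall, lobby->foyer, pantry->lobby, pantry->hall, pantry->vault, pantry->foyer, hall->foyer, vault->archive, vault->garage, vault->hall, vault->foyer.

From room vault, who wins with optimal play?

Blocker

A0 = {foyer}
A1: add {hall} — hall (Reacher) has hall→foyer.
A2 = A1; e.g. archive (Blocker) can still go to garage. Fixed point.
vault never enters the attractor, so Blocker can avoid the target forever.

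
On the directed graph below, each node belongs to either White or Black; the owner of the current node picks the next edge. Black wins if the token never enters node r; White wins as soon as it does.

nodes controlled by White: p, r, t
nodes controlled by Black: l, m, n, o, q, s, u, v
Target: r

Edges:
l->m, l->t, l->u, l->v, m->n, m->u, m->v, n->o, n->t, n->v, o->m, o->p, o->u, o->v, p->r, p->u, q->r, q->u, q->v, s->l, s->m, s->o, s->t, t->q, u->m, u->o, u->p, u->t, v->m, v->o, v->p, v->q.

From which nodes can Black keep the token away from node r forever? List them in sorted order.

A0 = {r}
A1: add {p} — p (White) has p→r.
A2 = A1; e.g. l (Black) can still go to m. Fixed point.
White's attractor = {p, r}; Black avoids the target exactly from the complement.

l, m, n, o, q, s, t, u, v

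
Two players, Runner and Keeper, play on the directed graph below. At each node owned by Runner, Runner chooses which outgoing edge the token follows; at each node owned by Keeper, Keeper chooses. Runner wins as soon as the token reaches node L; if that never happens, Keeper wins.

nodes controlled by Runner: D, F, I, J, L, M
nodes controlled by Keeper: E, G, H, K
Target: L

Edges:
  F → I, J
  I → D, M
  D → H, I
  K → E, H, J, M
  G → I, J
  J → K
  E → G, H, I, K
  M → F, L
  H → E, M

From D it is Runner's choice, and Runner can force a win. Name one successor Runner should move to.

A0 = {L}
A1: add {M} — M (Runner) has M→L.
A2: add {I} — I (Runner) has I→M.
A3: add {D, F} — D (Runner) has D→I; F (Runner) has F→I.
A4 = A3; e.g. E (Keeper) can still go to G. Fixed point.
From D, successor I is in the attractor (rank 2); the other successor H is not.

I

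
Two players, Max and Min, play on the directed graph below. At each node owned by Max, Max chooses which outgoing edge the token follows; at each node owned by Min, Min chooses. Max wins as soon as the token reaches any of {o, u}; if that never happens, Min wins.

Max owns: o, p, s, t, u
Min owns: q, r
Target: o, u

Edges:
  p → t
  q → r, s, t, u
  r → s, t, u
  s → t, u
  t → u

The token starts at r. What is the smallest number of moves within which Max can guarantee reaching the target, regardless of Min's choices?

A0 = {o, u}
A1: add {s, t} — s (Max) has s→u; t (Max) has t→u.
A2: add {p, r} — p (Max) has p→t; r (Min): all of {s, t, u} already in.
r enters the attractor at level 2, so Max can force the target in 2 moves from there.

2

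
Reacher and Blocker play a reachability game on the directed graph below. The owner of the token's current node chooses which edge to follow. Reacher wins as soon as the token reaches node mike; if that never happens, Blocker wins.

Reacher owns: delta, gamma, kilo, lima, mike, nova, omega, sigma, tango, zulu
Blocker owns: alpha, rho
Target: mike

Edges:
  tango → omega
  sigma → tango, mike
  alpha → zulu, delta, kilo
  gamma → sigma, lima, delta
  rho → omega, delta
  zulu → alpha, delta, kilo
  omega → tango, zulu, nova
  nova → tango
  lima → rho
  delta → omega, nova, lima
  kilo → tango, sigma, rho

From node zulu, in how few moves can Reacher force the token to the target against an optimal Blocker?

A0 = {mike}
A1: add {sigma} — sigma (Reacher) has sigma→mike.
A2: add {gamma, kilo} — gamma (Reacher) has gamma→sigma; kilo (Reacher) has kilo→sigma.
A3: add {zulu} — zulu (Reacher) has zulu→kilo.
zulu enters the attractor at level 3, so Reacher can force the target in 3 moves from there.

3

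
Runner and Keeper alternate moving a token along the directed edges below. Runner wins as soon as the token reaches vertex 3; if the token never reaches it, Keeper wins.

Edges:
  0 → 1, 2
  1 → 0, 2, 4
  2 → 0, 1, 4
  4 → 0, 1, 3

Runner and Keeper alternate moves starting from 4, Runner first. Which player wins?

Track states (vertex, player-to-move).
A0 = {(3,Runner), (3,Keeper)}
A1: add {(4,Runner)}.
(4,Runner) ∈ A1 ⇒ Runner forces the target.

Runner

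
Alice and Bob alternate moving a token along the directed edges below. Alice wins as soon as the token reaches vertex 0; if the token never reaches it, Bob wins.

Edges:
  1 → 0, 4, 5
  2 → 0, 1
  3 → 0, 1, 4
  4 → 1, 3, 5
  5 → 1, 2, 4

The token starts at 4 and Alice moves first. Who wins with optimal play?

Track states (vertex, player-to-move).
A0 = {(0,Alice), (0,Bob)}
A1: add {(1,Alice), (2,Alice), (3,Alice)}.
A2: add {(2,Bob)}.
A3: add {(5,Alice)}.
A4: add {(4,Bob)}.
A5 = A4; e.g. (1,Bob) stays out. (4,Alice) never enters ⇒ Bob avoids the target.

Bob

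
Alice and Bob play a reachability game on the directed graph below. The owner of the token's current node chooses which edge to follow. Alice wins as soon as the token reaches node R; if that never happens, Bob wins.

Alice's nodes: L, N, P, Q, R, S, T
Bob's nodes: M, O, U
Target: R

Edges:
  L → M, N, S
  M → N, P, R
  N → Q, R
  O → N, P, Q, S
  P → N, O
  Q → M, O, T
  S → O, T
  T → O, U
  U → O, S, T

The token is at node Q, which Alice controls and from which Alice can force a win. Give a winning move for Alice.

A0 = {R}
A1: add {N} — N (Alice) has N→R.
A2: add {L, P} — L (Alice) has L→N; P (Alice) has P→N.
A3: add {M} — M (Bob): all of {N, P, R} already in.
A4: add {Q} — Q (Alice) has Q→M.
A5 = A4; e.g. O (Bob) can still go to S. Fixed point.
From Q, successor M is in the attractor (rank 3); the other successors O, T are not.

M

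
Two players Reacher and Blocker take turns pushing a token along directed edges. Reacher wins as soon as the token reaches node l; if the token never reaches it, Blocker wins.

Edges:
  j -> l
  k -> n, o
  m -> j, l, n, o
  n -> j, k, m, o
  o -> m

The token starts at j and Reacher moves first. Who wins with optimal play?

Track states (vertex, player-to-move).
A0 = {(l,Reacher), (l,Blocker)}
A1: add {(j,Reacher), (j,Blocker), (m,Reacher)}.
(j,Reacher) ∈ A1 ⇒ Reacher forces the target.

Reacher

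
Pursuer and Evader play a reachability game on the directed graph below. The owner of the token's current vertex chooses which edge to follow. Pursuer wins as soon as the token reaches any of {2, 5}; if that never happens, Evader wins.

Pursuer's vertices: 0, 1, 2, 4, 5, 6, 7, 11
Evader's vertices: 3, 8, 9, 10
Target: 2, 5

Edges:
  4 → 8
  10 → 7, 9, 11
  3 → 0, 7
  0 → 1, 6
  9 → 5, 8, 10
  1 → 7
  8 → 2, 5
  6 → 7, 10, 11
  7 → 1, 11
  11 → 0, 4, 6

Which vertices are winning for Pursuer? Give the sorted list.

A0 = {2, 5}
A1: add {8} — 8 (Evader): all of {2, 5} already in.
A2: add {4} — 4 (Pursuer) has 4→8.
A3: add {11} — 11 (Pursuer) has 11→4.
A4: add {6, 7} — 6 (Pursuer) has 6→11; 7 (Pursuer) has 7→11.
A5: add {0, 1} — 0 (Pursuer) has 0→6; 1 (Pursuer) has 1→7.
A6: add {3} — 3 (Evader): all of {0, 7} already in.
A7 = A6; e.g. 9 (Evader) can still go to 10. Fixed point.
Pursuer's winning region = {0, 1, 2, 3, 4, 5, 6, 7, 8, 11}.

0, 1, 2, 3, 4, 5, 6, 7, 8, 11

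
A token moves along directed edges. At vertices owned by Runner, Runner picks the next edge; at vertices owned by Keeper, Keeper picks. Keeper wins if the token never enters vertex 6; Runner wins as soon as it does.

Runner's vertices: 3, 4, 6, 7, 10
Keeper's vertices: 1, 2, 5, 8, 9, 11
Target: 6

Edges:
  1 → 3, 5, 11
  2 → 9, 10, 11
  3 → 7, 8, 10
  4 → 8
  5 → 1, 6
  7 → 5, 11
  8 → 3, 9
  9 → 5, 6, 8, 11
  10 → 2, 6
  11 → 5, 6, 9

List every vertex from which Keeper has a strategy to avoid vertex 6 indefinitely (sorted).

A0 = {6}
A1: add {10} — 10 (Runner) has 10→6.
A2: add {3} — 3 (Runner) has 3→10.
A3 = A2; e.g. 1 (Keeper) can still go to 5. Fixed point.
Runner's attractor = {3, 6, 10}; Keeper avoids the target exactly from the complement.

1, 2, 4, 5, 7, 8, 9, 11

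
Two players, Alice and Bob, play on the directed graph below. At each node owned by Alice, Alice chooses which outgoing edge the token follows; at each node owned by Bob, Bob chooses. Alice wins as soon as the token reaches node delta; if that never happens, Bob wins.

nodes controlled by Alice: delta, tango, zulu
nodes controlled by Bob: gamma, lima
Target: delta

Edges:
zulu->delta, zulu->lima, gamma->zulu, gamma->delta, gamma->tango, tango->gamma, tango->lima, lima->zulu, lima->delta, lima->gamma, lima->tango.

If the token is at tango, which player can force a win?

Bob

A0 = {delta}
A1: add {zulu} — zulu (Alice) has zulu→delta.
A2 = A1; e.g. gamma (Bob) can still go to tango. Fixed point.
tango never enters the attractor, so Bob can avoid the target forever.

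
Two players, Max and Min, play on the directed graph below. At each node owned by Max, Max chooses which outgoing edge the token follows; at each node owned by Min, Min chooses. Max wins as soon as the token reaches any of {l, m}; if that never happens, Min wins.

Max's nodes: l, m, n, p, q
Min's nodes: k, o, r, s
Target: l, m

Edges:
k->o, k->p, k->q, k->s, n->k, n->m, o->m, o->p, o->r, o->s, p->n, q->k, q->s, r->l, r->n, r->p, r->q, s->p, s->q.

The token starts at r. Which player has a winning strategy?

A0 = {l, m}
A1: add {n} — n (Max) has n→m.
A2: add {p} — p (Max) has p→n.
A3 = A2; e.g. k (Min) can still go to o. Fixed point.
r never enters the attractor, so Min can avoid the target forever.

Min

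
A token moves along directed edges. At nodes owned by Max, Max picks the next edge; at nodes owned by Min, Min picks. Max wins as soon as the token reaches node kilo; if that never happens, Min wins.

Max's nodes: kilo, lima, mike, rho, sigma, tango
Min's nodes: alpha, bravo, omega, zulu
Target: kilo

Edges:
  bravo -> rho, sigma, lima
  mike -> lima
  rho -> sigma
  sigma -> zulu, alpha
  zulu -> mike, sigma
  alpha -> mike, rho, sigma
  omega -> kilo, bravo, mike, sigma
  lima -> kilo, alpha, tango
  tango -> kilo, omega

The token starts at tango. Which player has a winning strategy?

A0 = {kilo}
A1: add {lima, tango} — lima (Max) has lima→kilo; tango (Max) has tango→kilo.
tango ∈ A1, so Max can force the target.

Max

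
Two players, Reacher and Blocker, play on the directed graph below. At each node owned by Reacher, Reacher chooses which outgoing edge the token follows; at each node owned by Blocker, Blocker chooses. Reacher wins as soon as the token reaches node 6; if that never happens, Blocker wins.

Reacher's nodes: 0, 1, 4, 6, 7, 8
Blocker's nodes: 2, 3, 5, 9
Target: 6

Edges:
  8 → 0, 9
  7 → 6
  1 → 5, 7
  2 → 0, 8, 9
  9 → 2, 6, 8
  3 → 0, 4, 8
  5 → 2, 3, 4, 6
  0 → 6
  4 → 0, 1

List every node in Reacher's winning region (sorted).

0, 1, 3, 4, 6, 7, 8

A0 = {6}
A1: add {0, 7} — 0 (Reacher) has 0→6; 7 (Reacher) has 7→6.
A2: add {1, 4, 8} — 1 (Reacher) has 1→7; 4 (Reacher) has 4→0; 8 (Reacher) has 8→0.
A3: add {3} — 3 (Blocker): all of {0, 4, 8} already in.
A4 = A3; e.g. 2 (Blocker) can still go to 9. Fixed point.
Reacher's winning region = {0, 1, 3, 4, 6, 7, 8}.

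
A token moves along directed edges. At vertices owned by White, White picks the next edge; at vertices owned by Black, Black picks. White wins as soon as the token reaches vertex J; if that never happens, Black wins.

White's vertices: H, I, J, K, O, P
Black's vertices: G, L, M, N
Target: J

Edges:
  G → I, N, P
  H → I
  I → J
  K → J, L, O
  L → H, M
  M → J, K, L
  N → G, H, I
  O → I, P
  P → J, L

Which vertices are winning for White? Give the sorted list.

A0 = {J}
A1: add {I, K, P} — I (White) has I→J; K (White) has K→J; P (White) has P→J.
A2: add {H, O} — H (White) has H→I; O (White) has O→I.
A3 = A2; e.g. G (Black) can still go to N. Fixed point.
White's winning region = {H, I, J, K, O, P}.

H, I, J, K, O, P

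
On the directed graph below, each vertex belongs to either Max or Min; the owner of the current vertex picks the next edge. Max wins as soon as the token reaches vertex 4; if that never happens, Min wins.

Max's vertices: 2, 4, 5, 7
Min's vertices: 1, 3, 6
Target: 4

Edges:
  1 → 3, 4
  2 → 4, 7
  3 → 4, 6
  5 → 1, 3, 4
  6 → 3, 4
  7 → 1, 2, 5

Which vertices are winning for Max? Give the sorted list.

A0 = {4}
A1: add {2, 5} — 2 (Max) has 2→4; 5 (Max) has 5→4.
A2: add {7} — 7 (Max) has 7→2.
A3 = A2; e.g. 1 (Min) can still go to 3. Fixed point.
Max's winning region = {2, 4, 5, 7}.

2, 4, 5, 7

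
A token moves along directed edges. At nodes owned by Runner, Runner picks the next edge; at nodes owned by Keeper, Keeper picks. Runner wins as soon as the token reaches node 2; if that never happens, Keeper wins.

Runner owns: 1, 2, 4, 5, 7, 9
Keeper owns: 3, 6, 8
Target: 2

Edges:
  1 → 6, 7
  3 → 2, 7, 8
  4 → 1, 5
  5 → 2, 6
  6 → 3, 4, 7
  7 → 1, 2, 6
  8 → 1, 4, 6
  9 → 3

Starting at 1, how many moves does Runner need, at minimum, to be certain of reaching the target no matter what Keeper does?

2

A0 = {2}
A1: add {5, 7} — 5 (Runner) has 5→2; 7 (Runner) has 7→2.
A2: add {1, 4} — 1 (Runner) has 1→7; 4 (Runner) has 4→5.
A3 = A2; e.g. 3 (Keeper) can still go to 8. Fixed point.
1 enters the attractor at level 2, so Runner can force the target in 2 moves from there.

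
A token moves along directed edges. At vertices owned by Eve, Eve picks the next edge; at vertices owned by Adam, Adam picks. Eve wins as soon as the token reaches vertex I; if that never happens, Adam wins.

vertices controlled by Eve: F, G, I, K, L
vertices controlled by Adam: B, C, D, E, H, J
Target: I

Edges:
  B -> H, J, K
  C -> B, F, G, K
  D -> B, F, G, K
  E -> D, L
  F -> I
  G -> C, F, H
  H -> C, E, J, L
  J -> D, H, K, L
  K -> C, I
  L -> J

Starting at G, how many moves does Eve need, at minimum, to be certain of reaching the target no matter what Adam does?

2

A0 = {I}
A1: add {F, K} — F (Eve) has F→I; K (Eve) has K→I.
A2: add {G} — G (Eve) has G→F.
A3 = A2; e.g. B (Adam) can still go to H. Fixed point.
G enters the attractor at level 2, so Eve can force the target in 2 moves from there.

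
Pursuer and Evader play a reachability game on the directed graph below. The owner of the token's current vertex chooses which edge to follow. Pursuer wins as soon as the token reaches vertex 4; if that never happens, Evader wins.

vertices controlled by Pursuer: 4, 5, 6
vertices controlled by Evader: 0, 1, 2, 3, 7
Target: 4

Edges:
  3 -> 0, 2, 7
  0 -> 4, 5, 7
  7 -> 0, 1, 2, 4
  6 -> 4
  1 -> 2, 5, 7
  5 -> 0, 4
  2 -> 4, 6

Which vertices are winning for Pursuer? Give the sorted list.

A0 = {4}
A1: add {5, 6} — 5 (Pursuer) has 5→4; 6 (Pursuer) has 6→4.
A2: add {2} — 2 (Evader): all of {4, 6} already in.
A3 = A2; e.g. 0 (Evader) can still go to 7. Fixed point.
Pursuer's winning region = {2, 4, 5, 6}.

2, 4, 5, 6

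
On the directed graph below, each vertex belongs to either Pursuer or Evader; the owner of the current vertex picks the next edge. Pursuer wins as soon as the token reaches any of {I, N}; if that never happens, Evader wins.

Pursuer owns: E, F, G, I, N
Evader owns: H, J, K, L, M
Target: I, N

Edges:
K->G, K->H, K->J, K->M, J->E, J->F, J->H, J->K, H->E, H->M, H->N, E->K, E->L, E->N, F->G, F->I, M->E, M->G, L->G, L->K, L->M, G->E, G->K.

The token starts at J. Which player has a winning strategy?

Evader

A0 = {I, N}
A1: add {E, F} — E (Pursuer) has E→N; F (Pursuer) has F→I.
A2: add {G} — G (Pursuer) has G→E.
A3: add {M} — M (Evader): all of {E, G} already in.
A4: add {H} — H (Evader): all of {E, M, N} already in.
A5 = A4; e.g. J (Evader) can still go to K. Fixed point.
J never enters the attractor, so Evader can avoid the target forever.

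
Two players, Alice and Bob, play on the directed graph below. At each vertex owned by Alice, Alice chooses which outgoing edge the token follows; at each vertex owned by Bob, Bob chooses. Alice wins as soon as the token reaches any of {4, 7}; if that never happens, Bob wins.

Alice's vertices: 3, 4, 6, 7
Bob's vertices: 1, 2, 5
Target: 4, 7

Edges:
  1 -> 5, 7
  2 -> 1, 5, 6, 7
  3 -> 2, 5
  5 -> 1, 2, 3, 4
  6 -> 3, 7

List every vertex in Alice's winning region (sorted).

4, 6, 7

A0 = {4, 7}
A1: add {6} — 6 (Alice) has 6→7.
A2 = A1; e.g. 1 (Bob) can still go to 5. Fixed point.
Alice's winning region = {4, 6, 7}.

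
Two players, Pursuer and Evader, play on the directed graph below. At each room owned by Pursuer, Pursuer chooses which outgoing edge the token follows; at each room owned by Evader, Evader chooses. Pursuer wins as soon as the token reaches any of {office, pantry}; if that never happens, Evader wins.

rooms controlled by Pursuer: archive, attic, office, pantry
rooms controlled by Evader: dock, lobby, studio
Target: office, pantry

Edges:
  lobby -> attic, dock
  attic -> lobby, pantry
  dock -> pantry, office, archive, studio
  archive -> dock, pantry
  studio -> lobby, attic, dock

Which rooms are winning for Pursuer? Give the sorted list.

A0 = {office, pantry}
A1: add {archive, attic} — attic (Pursuer) has attic→pantry; archive (Pursuer) has archive→pantry.
A2 = A1; e.g. lobby (Evader) can still go to dock. Fixed point.
Pursuer's winning region = {archive, attic, office, pantry}.

archive, attic, office, pantry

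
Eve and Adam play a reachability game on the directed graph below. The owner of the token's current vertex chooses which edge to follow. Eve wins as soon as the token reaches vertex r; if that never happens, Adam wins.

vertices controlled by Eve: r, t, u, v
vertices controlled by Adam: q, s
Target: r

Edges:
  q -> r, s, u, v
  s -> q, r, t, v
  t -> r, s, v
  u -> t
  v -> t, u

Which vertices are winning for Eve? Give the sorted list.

A0 = {r}
A1: add {t} — t (Eve) has t→r.
A2: add {u, v} — u (Eve) has u→t; v (Eve) has v→t.
A3 = A2; e.g. q (Adam) can still go to s. Fixed point.
Eve's winning region = {r, t, u, v}.

r, t, u, v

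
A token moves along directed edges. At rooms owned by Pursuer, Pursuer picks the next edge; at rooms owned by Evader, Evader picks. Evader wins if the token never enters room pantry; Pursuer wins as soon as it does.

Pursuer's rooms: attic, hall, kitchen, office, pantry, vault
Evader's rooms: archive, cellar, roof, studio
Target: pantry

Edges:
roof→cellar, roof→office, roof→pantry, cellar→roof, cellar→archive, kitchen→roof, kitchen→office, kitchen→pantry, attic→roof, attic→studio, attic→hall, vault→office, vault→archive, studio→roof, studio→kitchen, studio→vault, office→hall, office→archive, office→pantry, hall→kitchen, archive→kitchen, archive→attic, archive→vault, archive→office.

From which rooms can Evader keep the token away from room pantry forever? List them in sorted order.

cellar, roof, studio

A0 = {pantry}
A1: add {kitchen, office} — kitchen (Pursuer) has kitchen→pantry; office (Pursuer) has office→pantry.
A2: add {hall, vault} — vault (Pursuer) has vault→office; hall (Pursuer) has hall→kitchen.
A3: add {attic} — attic (Pursuer) has attic→hall.
A4: add {archive} — archive (Evader): all of {kitchen, attic, vault, office} already in.
A5 = A4; e.g. roof (Evader) can still go to cellar. Fixed point.
Pursuer's attractor = {archive, attic, hall, kitchen, office, pantry, vault}; Evader avoids the target exactly from the complement.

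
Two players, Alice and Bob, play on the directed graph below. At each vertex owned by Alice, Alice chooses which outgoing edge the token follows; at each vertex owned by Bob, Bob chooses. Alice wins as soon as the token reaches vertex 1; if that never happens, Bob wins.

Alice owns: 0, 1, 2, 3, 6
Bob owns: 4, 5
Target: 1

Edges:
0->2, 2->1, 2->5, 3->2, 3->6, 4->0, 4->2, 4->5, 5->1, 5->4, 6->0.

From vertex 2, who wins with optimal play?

A0 = {1}
A1: add {2} — 2 (Alice) has 2→1.
2 ∈ A1, so Alice can force the target.

Alice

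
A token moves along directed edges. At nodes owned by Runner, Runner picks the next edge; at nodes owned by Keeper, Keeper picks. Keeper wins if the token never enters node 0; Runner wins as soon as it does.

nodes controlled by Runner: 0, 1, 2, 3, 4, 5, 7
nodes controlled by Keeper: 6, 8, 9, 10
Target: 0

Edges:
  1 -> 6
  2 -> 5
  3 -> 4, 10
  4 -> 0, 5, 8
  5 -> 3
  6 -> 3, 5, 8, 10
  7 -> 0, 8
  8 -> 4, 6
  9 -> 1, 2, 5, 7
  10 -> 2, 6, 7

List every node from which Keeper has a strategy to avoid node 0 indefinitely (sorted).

1, 6, 8, 9, 10

A0 = {0}
A1: add {4, 7} — 4 (Runner) has 4→0; 7 (Runner) has 7→0.
A2: add {3} — 3 (Runner) has 3→4.
A3: add {5} — 5 (Runner) has 5→3.
A4: add {2} — 2 (Runner) has 2→5.
A5 = A4; e.g. 1 (Runner) has no edge into A4. Fixed point.
Runner's attractor = {0, 2, 3, 4, 5, 7}; Keeper avoids the target exactly from the complement.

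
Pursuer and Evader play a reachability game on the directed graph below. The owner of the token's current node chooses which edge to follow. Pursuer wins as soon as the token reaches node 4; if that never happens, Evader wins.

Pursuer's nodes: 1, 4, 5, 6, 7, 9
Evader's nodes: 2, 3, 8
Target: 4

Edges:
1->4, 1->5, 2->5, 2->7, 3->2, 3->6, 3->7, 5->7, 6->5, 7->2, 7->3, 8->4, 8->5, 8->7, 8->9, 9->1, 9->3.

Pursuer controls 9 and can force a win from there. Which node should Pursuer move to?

1

A0 = {4}
A1: add {1} — 1 (Pursuer) has 1→4.
A2: add {9} — 9 (Pursuer) has 9→1.
A3 = A2; e.g. 2 (Evader) can still go to 5. Fixed point.
From 9, successor 1 is in the attractor (rank 1); the other successor 3 is not.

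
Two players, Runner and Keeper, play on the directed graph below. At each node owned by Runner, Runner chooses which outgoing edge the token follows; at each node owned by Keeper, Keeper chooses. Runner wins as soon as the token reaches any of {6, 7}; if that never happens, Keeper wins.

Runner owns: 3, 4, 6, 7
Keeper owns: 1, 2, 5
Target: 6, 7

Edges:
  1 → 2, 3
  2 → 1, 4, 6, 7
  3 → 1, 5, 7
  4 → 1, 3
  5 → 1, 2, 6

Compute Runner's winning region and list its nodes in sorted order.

A0 = {6, 7}
A1: add {3} — 3 (Runner) has 3→7.
A2: add {4} — 4 (Runner) has 4→3.
A3 = A2; e.g. 1 (Keeper) can still go to 2. Fixed point.
Runner's winning region = {3, 4, 6, 7}.

3, 4, 6, 7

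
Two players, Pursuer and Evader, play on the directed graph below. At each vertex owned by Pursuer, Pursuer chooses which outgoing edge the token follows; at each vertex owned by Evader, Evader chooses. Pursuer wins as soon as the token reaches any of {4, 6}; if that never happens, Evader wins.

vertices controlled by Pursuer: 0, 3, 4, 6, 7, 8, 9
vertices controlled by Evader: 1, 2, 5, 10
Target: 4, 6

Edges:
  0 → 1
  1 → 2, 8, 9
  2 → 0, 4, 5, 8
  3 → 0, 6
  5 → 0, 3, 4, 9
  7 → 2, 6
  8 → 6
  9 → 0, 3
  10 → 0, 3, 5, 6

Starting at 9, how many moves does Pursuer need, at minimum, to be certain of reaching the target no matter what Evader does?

2

A0 = {4, 6}
A1: add {3, 7, 8} — 3 (Pursuer) has 3→6; 7 (Pursuer) has 7→6; 8 (Pursuer) has 8→6.
A2: add {9} — 9 (Pursuer) has 9→3.
A3 = A2; e.g. 0 (Pursuer) has no edge into A2. Fixed point.
9 enters the attractor at level 2, so Pursuer can force the target in 2 moves from there.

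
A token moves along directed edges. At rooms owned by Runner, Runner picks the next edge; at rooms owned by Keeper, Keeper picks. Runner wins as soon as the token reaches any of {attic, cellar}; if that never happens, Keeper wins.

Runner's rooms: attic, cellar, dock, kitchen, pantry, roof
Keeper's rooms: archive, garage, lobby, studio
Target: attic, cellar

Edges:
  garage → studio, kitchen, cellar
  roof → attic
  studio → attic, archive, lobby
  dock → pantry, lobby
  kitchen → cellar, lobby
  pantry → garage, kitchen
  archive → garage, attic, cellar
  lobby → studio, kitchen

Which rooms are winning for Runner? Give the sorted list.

attic, cellar, dock, kitchen, pantry, roof

A0 = {attic, cellar}
A1: add {kitchen, roof} — roof (Runner) has roof→attic; kitchen (Runner) has kitchen→cellar.
A2: add {pantry} — pantry (Runner) has pantry→kitchen.
A3: add {dock} — dock (Runner) has dock→pantry.
A4 = A3; e.g. garage (Keeper) can still go to studio. Fixed point.
Runner's winning region = {attic, cellar, dock, kitchen, pantry, roof}.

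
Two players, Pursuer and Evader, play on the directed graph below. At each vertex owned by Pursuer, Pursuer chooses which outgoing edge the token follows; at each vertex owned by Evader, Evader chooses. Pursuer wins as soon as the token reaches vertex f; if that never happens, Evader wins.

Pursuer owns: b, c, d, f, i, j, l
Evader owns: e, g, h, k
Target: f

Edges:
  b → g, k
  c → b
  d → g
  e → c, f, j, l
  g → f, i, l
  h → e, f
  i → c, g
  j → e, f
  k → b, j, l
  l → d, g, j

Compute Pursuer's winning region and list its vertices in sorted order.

A0 = {f}
A1: add {j} — j (Pursuer) has j→f.
A2: add {l} — l (Pursuer) has l→j.
A3 = A2; e.g. b (Pursuer) has no edge into A2. Fixed point.
Pursuer's winning region = {f, j, l}.

f, j, l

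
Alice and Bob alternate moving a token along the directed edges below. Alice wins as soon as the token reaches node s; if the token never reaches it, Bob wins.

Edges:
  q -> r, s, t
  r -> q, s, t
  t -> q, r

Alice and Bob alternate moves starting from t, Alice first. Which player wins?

Track states (vertex, player-to-move).
A0 = {(s,Alice), (s,Bob)}
A1: add {(q,Alice), (r,Alice)}.
A2: add {(t,Bob)}.
A3 = A2; e.g. (q,Bob) stays out. (t,Alice) never enters ⇒ Bob avoids the target.

Bob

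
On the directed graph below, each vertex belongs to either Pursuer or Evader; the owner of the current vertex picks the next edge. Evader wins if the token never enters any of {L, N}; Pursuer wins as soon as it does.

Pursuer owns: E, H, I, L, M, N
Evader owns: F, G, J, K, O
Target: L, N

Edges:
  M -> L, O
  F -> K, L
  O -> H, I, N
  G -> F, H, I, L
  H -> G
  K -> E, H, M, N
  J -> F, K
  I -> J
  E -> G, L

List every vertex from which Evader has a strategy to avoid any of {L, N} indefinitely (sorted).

A0 = {L, N}
A1: add {E, M} — E (Pursuer) has E→L; M (Pursuer) has M→L.
A2 = A1; e.g. F (Evader) can still go to K. Fixed point.
Pursuer's attractor = {E, L, M, N}; Evader avoids the target exactly from the complement.

F, G, H, I, J, K, O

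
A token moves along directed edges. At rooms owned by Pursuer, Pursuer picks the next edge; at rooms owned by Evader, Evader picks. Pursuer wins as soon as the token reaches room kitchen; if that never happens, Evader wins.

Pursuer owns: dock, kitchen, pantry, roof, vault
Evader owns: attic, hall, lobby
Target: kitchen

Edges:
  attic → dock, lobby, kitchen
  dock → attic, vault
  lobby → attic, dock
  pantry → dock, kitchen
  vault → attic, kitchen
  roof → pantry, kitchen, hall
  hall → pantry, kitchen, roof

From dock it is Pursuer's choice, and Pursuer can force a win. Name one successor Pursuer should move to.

A0 = {kitchen}
A1: add {pantry, roof, vault} — pantry (Pursuer) has pantry→kitchen; vault (Pursuer) has vault→kitchen; roof (Pursuer) has roof→kitchen.
A2: add {dock, hall} — dock (Pursuer) has dock→vault; hall (Evader): all of {pantry, kitchen, roof} already in.
A3 = A2; e.g. attic (Evader) can still go to lobby. Fixed point.
From dock, successor vault is in the attractor (rank 1); the other successor attic is not.

vault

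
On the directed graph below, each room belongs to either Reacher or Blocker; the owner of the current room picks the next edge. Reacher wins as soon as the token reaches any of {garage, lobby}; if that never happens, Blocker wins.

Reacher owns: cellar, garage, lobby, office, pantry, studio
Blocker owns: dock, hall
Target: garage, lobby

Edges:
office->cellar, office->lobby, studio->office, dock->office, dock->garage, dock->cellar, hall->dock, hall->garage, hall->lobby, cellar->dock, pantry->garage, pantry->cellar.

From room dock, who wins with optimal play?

Blocker

A0 = {garage, lobby}
A1: add {office, pantry} — office (Reacher) has office→lobby; pantry (Reacher) has pantry→garage.
A2: add {studio} — studio (Reacher) has studio→office.
A3 = A2; e.g. dock (Blocker) can still go to cellar. Fixed point.
dock never enters the attractor, so Blocker can avoid the target forever.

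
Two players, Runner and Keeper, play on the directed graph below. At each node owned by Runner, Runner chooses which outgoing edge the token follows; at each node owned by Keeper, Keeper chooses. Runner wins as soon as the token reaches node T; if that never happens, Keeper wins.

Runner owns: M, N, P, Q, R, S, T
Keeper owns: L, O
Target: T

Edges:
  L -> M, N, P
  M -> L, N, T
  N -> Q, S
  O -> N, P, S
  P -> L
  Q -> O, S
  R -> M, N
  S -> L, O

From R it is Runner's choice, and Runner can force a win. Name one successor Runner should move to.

M

A0 = {T}
A1: add {M} — M (Runner) has M→T.
A2: add {R} — R (Runner) has R→M.
A3 = A2; e.g. L (Keeper) can still go to N. Fixed point.
From R, successor M is in the attractor (rank 1); the other successor N is not.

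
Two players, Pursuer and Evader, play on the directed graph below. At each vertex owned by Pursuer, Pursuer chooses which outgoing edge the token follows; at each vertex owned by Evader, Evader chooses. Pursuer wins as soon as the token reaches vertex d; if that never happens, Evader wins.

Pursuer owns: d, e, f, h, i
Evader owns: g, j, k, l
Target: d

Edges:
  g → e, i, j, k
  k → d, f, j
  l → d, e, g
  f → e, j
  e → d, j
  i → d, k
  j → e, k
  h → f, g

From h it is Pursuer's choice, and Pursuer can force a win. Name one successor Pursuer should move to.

A0 = {d}
A1: add {e, i} — e (Pursuer) has e→d; i (Pursuer) has i→d.
A2: add {f} — f (Pursuer) has f→e.
A3: add {h} — h (Pursuer) has h→f.
A4 = A3; e.g. g (Evader) can still go to j. Fixed point.
From h, successor f is in the attractor (rank 2); the other successor g is not.

f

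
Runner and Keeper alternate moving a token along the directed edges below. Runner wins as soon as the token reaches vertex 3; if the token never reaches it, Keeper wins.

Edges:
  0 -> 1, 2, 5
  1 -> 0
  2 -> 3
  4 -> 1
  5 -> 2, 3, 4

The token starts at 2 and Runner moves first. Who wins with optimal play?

Runner

Track states (vertex, player-to-move).
A0 = {(3,Runner), (3,Keeper)}
A1: add {(2,Runner), (2,Keeper), (5,Runner)}.
(2,Runner) ∈ A1 ⇒ Runner forces the target.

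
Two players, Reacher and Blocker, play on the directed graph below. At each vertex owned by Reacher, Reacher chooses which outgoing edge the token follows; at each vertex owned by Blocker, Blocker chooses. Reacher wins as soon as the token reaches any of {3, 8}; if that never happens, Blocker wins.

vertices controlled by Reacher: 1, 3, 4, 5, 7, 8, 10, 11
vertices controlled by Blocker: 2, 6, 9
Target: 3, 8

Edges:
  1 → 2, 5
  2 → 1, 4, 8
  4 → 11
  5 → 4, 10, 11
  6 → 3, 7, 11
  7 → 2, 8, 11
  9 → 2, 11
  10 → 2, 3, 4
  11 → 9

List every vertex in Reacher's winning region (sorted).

1, 3, 5, 7, 8, 10

A0 = {3, 8}
A1: add {7, 10} — 7 (Reacher) has 7→8; 10 (Reacher) has 10→3.
A2: add {5} — 5 (Reacher) has 5→10.
A3: add {1} — 1 (Reacher) has 1→5.
A4 = A3; e.g. 2 (Blocker) can still go to 4. Fixed point.
Reacher's winning region = {1, 3, 5, 7, 8, 10}.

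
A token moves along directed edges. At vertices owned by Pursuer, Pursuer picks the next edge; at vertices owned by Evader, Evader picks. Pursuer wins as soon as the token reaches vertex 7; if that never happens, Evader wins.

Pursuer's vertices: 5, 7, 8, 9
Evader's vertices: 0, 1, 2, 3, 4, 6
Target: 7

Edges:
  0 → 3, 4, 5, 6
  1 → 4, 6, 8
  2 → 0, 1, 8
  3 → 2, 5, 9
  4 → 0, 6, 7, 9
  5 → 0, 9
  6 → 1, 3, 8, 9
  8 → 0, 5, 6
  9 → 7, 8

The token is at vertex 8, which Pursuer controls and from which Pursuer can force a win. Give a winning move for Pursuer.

A0 = {7}
A1: add {9} — 9 (Pursuer) has 9→7.
A2: add {5} — 5 (Pursuer) has 5→9.
A3: add {8} — 8 (Pursuer) has 8→5.
A4 = A3; e.g. 0 (Evader) can still go to 3. Fixed point.
From 8, successor 5 is in the attractor (rank 2); the other successors 0, 6 are not.

5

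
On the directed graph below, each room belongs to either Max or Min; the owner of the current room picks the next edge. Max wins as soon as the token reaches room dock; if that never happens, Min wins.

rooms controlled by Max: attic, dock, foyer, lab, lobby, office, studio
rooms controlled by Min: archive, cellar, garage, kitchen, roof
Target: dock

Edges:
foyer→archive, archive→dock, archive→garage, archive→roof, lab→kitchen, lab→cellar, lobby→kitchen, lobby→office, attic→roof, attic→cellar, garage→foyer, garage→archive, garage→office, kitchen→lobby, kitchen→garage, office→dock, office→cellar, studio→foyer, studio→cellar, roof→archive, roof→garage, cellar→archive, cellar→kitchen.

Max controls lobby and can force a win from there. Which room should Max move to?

office

A0 = {dock}
A1: add {office} — office (Max) has office→dock.
A2: add {lobby} — lobby (Max) has lobby→office.
A3 = A2; e.g. foyer (Max) has no edge into A2. Fixed point.
From lobby, successor office is in the attractor (rank 1); the other successor kitchen is not.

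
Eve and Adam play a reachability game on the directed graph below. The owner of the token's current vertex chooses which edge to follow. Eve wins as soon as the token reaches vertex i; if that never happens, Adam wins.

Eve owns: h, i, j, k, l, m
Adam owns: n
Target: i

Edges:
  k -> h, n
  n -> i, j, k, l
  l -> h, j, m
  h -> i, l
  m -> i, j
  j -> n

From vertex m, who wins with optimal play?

A0 = {i}
A1: add {h, m} — h (Eve) has h→i; m (Eve) has m→i.
m ∈ A1, so Eve can force the target.

Eve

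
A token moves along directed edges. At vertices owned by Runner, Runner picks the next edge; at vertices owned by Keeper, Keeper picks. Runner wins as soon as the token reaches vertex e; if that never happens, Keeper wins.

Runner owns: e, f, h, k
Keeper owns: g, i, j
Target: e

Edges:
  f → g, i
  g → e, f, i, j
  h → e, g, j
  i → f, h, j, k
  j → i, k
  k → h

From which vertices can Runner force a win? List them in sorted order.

e, h, k

A0 = {e}
A1: add {h} — h (Runner) has h→e.
A2: add {k} — k (Runner) has k→h.
A3 = A2; e.g. f (Runner) has no edge into A2. Fixed point.
Runner's winning region = {e, h, k}.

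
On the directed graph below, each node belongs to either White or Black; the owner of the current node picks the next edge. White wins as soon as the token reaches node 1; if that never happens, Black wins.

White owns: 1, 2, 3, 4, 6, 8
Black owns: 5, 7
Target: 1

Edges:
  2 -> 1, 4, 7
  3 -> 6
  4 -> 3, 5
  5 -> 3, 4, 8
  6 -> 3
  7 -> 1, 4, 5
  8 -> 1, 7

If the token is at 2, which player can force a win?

A0 = {1}
A1: add {2, 8} — 2 (White) has 2→1; 8 (White) has 8→1.
A2 = A1; e.g. 3 (White) has no edge into A1. Fixed point.
2 ∈ A1, so White can force the target.

White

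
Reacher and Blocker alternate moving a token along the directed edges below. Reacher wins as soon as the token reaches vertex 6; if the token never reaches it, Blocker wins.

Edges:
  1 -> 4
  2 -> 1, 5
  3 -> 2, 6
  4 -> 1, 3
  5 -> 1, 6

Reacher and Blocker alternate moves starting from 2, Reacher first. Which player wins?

Blocker

Track states (vertex, player-to-move).
A0 = {(6,Reacher), (6,Blocker)}
A1: add {(3,Reacher), (5,Reacher)}.
A2 = A1; e.g. (1,Reacher) stays out. (2,Reacher) never enters ⇒ Blocker avoids the target.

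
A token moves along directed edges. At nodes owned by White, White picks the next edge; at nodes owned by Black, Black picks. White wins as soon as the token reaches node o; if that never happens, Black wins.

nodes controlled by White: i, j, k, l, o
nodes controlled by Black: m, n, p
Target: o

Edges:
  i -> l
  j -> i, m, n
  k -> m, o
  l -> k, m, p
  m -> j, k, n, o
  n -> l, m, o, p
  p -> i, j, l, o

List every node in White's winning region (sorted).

i, j, k, l, o, p

A0 = {o}
A1: add {k} — k (White) has k→o.
A2: add {l} — l (White) has l→k.
A3: add {i} — i (White) has i→l.
A4: add {j} — j (White) has j→i.
A5: add {p} — p (Black): all of {i, j, l, o} already in.
A6 = A5; e.g. m (Black) can still go to n. Fixed point.
White's winning region = {i, j, k, l, o, p}.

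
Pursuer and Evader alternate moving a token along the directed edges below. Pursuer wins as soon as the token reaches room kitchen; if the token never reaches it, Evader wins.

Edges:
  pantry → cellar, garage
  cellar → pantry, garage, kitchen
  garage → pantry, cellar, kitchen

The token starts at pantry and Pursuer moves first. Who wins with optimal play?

Evader

Track states (vertex, player-to-move).
A0 = {(kitchen,Pursuer), (kitchen,Evader)}
A1: add {(cellar,Pursuer), (garage,Pursuer)}.
A2: add {(pantry,Evader)}.
A3 = A2; e.g. (pantry,Pursuer) stays out. (pantry,Pursuer) never enters ⇒ Evader avoids the target.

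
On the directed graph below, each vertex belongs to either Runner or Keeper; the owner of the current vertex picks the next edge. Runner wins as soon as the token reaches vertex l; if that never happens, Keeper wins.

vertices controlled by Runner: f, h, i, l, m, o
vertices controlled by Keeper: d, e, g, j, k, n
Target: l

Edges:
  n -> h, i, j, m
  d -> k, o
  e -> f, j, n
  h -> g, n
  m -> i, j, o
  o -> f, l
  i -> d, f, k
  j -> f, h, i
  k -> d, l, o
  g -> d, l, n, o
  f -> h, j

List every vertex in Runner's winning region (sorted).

l, m, o

A0 = {l}
A1: add {o} — o (Runner) has o→l.
A2: add {m} — m (Runner) has m→o.
A3 = A2; e.g. d (Keeper) can still go to k. Fixed point.
Runner's winning region = {l, m, o}.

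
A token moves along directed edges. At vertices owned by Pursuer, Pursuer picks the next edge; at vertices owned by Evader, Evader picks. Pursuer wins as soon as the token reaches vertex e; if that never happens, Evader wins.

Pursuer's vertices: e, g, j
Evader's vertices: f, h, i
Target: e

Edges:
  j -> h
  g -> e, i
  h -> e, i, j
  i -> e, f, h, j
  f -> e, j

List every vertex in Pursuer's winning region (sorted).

A0 = {e}
A1: add {g} — g (Pursuer) has g→e.
A2 = A1; e.g. f (Evader) can still go to j. Fixed point.
Pursuer's winning region = {e, g}.

e, g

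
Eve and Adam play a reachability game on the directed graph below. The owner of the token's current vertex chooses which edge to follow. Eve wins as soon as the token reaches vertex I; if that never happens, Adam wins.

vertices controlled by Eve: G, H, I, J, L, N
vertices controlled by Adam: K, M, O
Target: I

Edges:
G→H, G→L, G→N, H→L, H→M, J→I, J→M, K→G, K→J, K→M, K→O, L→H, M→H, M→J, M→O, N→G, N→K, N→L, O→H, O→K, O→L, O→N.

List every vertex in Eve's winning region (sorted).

I, J

A0 = {I}
A1: add {J} — J (Eve) has J→I.
A2 = A1; e.g. G (Eve) has no edge into A1. Fixed point.
Eve's winning region = {I, J}.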